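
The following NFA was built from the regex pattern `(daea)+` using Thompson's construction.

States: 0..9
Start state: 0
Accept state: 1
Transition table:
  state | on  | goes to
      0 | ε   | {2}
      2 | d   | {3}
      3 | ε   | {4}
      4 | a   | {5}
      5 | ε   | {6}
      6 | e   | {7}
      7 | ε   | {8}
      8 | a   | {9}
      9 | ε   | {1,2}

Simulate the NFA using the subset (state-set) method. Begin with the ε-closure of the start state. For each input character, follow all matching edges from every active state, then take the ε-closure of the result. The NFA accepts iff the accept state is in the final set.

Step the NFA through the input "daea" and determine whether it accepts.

start: ε-closure({0}) = {0,2}
'd' @ 1: {3,4}
'a' @ 2: {5,6}
'e' @ 3: {7,8}
'a' @ 4: {1,2,9}  (accept∈set)
after full input: {1,2,9}  (accept=1 in)

Answer: ACCEPT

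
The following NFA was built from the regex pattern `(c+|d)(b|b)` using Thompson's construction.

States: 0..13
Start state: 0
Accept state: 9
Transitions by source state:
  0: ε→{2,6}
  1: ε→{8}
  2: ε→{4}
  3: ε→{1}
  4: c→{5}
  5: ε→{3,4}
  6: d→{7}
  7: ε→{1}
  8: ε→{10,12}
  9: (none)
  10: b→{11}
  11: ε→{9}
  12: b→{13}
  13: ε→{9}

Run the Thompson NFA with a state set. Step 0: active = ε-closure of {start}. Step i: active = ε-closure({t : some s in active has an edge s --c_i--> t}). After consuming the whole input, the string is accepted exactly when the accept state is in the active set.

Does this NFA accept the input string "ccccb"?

Answer: ACCEPT

Trace:
start: ε-closure({0}) = {0,2,4,6}
'c' @ 1: {1,3,4,5,8,10,12}
'c' @ 2: {1,3,4,5,8,10,12}
'c' @ 3: {1,3,4,5,8,10,12}
'c' @ 4: {1,3,4,5,8,10,12}
'b' @ 5: {9,11,13}  ✓accept
final: {9,11,13}; accept 9 in set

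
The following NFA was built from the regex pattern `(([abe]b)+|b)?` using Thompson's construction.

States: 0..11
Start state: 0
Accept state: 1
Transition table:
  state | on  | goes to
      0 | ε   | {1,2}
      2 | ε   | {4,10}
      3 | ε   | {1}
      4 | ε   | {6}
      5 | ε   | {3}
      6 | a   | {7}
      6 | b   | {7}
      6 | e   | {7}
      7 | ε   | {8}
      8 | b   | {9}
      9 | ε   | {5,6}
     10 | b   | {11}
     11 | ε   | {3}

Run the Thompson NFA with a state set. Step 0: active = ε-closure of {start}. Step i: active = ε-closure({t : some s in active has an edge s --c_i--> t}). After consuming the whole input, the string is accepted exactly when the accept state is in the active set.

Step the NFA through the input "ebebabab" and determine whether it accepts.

S₀ = ε-closure({0}) = {0,1,2,4,6,10}
'e' @ 1: {7,8}
'b' @ 2: {1,3,5,6,9}  ✓accept
'e' @ 3: {7,8}
'b' @ 4: {1,3,5,6,9}  ✓accept
'a' @ 5: {7,8}
'b' @ 6: {1,3,5,6,9}  ✓accept
'a' @ 7: {7,8}
'b' @ 8: {1,3,5,6,9}  ✓accept
after full input: {1,3,5,6,9}  (accept=1 in)

Answer: ACCEPT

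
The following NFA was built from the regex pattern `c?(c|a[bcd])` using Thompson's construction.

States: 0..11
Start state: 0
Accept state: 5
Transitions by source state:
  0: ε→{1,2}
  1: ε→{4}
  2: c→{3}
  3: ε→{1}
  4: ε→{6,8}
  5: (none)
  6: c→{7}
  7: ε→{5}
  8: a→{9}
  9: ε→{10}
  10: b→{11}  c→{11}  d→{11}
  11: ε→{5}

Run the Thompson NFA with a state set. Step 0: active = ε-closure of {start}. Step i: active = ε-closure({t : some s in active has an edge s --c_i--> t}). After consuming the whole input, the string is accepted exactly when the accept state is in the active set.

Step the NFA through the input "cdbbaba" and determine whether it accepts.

Answer: REJECT

Derivation:
S₀ = ε-closure({0}) = {0,1,2,4,6,8}
'c' @ 1: {1,3,4,5,6,7,8}  ✓accept
'd' @ 2: {}  — no active states
rest 'bbaba' ignored (set empty)
final: {}; accept 5 not in set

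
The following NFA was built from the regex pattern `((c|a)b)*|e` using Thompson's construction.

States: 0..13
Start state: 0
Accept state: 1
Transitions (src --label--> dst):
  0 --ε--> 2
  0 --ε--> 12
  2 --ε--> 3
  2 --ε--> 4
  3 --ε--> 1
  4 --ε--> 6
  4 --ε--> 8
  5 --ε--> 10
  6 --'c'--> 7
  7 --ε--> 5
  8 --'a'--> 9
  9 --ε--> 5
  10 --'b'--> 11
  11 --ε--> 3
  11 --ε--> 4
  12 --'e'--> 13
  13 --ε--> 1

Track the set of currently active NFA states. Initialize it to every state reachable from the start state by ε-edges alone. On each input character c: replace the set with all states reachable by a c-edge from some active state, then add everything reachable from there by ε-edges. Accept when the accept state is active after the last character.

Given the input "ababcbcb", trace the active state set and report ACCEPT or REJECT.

Answer: ACCEPT

Derivation:
initial (ε-close {0}): {0,1,2,3,4,6,8,12}
'a' @ 1: {5,9,10}
'b' @ 2: {1,3,4,6,8,11}  ✓accept
'a' @ 3: {5,9,10}
'b' @ 4: {1,3,4,6,8,11}  ✓accept
'c' @ 5: {5,7,10}
'b' @ 6: {1,3,4,6,8,11}  ✓accept
'c' @ 7: {5,7,10}
'b' @ 8: {1,3,4,6,8,11}  ✓accept
end set {1,3,4,6,8,11} — state 1 in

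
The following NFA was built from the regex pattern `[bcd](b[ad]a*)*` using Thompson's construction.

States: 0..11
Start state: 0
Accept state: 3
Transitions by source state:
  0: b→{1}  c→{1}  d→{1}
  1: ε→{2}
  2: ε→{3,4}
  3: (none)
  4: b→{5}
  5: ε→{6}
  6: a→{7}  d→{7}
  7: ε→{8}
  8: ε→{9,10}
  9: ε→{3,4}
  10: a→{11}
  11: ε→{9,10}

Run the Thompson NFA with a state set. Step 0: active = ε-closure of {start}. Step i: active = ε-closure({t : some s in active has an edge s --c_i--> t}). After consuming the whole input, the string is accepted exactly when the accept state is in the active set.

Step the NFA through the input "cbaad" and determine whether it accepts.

Answer: REJECT

Trace:
initial (ε-close {0}): {0}
'c' @ 1: {1,2,3,4}  ✓accept
'b' @ 2: {5,6}
'a' @ 3: {3,4,7,8,9,10}  ✓accept
'a' @ 4: {3,4,9,10,11}  ✓accept
'd' @ 5: {}  — state set empty
end set {} — state 3 not in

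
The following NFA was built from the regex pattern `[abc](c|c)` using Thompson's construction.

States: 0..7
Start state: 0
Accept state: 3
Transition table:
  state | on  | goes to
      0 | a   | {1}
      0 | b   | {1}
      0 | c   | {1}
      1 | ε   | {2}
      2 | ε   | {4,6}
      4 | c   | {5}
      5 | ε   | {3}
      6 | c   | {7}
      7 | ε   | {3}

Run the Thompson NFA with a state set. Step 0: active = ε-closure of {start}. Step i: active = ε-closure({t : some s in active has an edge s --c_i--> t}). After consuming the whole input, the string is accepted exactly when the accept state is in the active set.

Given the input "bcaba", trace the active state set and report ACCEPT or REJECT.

Answer: REJECT

Trace:
S₀ = ε-closure({0}) = {0}
'b' @ 1: {1,2,4,6}
'c' @ 2: {3,5,7}  ✓accept
'a' @ 3: {}  — state set empty
rest 'ba' ignored (set empty)
final: {}; accept 3 not in set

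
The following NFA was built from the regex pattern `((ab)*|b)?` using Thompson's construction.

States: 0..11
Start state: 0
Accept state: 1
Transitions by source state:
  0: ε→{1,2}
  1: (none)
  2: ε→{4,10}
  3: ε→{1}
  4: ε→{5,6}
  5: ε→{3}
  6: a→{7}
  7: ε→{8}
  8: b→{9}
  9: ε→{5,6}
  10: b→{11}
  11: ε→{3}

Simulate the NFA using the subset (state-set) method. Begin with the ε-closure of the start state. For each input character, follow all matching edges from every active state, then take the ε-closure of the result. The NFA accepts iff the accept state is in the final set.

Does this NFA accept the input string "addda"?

Answer: REJECT

Trace:
S₀ = ε-closure({0}) = {0,1,2,3,4,5,6,10}
'a' @ 1: {7,8}
'd' @ 2: {}  — state set empty
rest 'dda' ignored (set empty)
end set {} — state 1 not in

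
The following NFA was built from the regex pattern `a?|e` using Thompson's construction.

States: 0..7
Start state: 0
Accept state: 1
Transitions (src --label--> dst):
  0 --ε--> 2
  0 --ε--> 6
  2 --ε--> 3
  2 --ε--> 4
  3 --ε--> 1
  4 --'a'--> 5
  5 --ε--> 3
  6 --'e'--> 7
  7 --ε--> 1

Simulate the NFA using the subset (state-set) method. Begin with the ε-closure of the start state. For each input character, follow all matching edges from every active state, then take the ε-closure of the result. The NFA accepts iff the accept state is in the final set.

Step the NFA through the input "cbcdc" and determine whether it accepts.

Answer: REJECT

Derivation:
initial (ε-close {0}): {0,1,2,3,4,6}
'c' @ 1: {}  — no active states
rest 'bcdc' ignored (set empty)
final: {}; accept 1 not in set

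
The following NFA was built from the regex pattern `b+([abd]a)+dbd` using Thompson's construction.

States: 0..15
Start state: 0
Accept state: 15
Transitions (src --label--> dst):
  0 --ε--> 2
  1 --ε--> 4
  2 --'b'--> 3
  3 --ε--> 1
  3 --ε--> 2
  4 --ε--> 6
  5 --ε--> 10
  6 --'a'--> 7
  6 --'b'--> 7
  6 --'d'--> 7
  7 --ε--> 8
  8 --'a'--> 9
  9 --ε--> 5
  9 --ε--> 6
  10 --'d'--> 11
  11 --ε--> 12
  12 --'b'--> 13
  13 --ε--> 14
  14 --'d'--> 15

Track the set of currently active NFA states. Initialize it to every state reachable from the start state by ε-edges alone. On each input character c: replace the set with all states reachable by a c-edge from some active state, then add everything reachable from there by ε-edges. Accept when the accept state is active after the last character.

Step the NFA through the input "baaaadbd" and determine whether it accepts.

initial (ε-close {0}): {0,2}
'b' @ 1: {1,2,3,4,6}
'a' @ 2: {7,8}
'a' @ 3: {5,6,9,10}
'a' @ 4: {7,8}
'a' @ 5: {5,6,9,10}
'd' @ 6: {7,8,11,12}
'b' @ 7: {13,14}
'd' @ 8: {15}  [accepting]
end set {15} — state 15 in

Answer: ACCEPT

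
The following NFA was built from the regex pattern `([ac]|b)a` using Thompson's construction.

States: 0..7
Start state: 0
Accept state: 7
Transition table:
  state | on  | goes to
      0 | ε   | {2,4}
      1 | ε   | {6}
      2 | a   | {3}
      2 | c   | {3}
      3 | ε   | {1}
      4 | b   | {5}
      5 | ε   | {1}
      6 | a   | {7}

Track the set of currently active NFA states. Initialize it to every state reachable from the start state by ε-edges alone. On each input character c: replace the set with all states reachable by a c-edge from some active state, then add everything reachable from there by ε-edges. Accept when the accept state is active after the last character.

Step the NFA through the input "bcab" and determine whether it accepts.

S₀ = ε-closure({0}) = {0,2,4}
'b' @ 1: {1,5,6}
'c' @ 2: {}  — no active states
rest 'ab' ignored (set empty)
after full input: {}  (accept=7 not in)

Answer: REJECT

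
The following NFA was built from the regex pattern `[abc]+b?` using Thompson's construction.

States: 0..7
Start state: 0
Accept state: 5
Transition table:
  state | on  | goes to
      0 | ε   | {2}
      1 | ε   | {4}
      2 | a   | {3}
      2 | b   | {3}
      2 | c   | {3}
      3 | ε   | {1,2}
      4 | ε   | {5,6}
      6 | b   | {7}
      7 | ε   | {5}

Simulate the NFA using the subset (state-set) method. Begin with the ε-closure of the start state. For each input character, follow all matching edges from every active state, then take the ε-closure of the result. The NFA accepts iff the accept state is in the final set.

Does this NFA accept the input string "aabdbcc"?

Answer: REJECT

Derivation:
start: ε-closure({0}) = {0,2}
'a' @ 1: {1,2,3,4,5,6}  [accepting]
'a' @ 2: {1,2,3,4,5,6}  [accepting]
'b' @ 3: {1,2,3,4,5,6,7}  [accepting]
'd' @ 4: {}  — dead — no transitions
rest 'bcc' ignored (set empty)
end set {} — state 5 not in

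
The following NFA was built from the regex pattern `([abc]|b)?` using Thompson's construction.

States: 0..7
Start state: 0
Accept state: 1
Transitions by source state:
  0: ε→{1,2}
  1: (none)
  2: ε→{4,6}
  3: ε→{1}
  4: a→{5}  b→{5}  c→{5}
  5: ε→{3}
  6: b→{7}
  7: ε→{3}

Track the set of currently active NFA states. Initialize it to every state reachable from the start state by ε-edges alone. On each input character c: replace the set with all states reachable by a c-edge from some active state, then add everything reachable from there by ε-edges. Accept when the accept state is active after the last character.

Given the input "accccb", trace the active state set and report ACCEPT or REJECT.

Answer: REJECT

Trace:
start: ε-closure({0}) = {0,1,2,4,6}
'a' @ 1: {1,3,5}  [accepting]
'c' @ 2: {}  — state set empty
rest 'cccb' ignored (set empty)
end set {} — state 1 not in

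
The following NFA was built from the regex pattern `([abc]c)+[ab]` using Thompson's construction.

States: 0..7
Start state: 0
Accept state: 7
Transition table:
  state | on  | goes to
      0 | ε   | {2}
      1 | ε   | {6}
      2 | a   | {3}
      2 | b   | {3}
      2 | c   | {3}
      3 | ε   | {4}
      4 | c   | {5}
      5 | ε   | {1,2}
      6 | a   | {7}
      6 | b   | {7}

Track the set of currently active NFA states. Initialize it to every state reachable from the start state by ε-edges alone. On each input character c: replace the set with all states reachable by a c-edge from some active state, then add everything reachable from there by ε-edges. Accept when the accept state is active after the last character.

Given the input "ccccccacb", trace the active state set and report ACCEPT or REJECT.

Answer: ACCEPT

Steps:
S₀ = ε-closure({0}) = {0,2}
'c' @ 1: {3,4}
'c' @ 2: {1,2,5,6}
'c' @ 3: {3,4}
'c' @ 4: {1,2,5,6}
'c' @ 5: {3,4}
'c' @ 6: {1,2,5,6}
'a' @ 7: {3,4,7}  (accept∈set)
'c' @ 8: {1,2,5,6}
'b' @ 9: {3,4,7}  (accept∈set)
end set {3,4,7} — state 7 in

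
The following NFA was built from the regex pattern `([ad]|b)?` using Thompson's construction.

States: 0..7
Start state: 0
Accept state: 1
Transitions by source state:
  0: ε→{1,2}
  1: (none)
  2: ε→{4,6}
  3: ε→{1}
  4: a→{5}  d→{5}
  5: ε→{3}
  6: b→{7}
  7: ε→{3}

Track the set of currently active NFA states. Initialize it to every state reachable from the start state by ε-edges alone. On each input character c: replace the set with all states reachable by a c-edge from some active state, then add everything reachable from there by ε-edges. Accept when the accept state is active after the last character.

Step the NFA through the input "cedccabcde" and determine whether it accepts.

Answer: REJECT

Trace:
S₀ = ε-closure({0}) = {0,1,2,4,6}
'c' @ 1: {}  — state set empty
rest 'edccabcde' ignored (set empty)
after full input: {}  (accept=1 not in)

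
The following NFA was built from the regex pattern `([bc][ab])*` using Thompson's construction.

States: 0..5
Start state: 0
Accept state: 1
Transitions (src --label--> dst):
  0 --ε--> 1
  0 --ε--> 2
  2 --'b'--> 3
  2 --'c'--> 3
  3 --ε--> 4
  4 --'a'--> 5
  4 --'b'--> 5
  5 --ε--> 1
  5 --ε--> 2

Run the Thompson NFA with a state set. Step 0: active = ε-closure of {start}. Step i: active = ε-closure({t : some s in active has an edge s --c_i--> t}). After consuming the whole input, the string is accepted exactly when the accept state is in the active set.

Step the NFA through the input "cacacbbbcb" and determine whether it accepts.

S₀ = ε-closure({0}) = {0,1,2}
'c' @ 1: {3,4}
'a' @ 2: {1,2,5}  ✓accept
'c' @ 3: {3,4}
'a' @ 4: {1,2,5}  ✓accept
'c' @ 5: {3,4}
'b' @ 6: {1,2,5}  ✓accept
'b' @ 7: {3,4}
'b' @ 8: {1,2,5}  ✓accept
'c' @ 9: {3,4}
'b' @ 10: {1,2,5}  ✓accept
after full input: {1,2,5}  (accept=1 in)

Answer: ACCEPT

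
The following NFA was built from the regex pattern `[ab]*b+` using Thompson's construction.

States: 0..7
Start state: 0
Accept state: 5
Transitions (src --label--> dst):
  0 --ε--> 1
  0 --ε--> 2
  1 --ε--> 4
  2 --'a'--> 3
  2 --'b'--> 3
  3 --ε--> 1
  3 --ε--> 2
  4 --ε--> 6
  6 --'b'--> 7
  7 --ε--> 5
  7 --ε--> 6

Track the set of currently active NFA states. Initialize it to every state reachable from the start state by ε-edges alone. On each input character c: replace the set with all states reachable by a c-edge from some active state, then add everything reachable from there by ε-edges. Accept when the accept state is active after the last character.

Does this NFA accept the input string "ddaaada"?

Answer: REJECT

Steps:
S₀ = ε-closure({0}) = {0,1,2,4,6}
'd' @ 1: {}  — dead — no transitions
rest 'daaada' ignored (set empty)
after full input: {}  (accept=5 not in)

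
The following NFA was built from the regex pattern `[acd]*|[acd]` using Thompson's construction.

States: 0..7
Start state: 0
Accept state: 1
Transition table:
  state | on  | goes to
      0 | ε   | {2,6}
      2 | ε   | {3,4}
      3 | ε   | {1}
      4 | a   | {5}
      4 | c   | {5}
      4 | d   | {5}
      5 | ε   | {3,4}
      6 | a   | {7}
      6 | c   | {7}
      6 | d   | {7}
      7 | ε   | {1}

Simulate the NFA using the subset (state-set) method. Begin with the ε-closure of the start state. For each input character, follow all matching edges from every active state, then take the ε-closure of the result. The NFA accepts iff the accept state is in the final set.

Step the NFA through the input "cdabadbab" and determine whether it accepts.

Answer: REJECT

Steps:
start: ε-closure({0}) = {0,1,2,3,4,6}
'c' @ 1: {1,3,4,5,7}  [accepting]
'd' @ 2: {1,3,4,5}  [accepting]
'a' @ 3: {1,3,4,5}  [accepting]
'b' @ 4: {}  — no active states
rest 'adbab' ignored (set empty)
final: {}; accept 1 not in set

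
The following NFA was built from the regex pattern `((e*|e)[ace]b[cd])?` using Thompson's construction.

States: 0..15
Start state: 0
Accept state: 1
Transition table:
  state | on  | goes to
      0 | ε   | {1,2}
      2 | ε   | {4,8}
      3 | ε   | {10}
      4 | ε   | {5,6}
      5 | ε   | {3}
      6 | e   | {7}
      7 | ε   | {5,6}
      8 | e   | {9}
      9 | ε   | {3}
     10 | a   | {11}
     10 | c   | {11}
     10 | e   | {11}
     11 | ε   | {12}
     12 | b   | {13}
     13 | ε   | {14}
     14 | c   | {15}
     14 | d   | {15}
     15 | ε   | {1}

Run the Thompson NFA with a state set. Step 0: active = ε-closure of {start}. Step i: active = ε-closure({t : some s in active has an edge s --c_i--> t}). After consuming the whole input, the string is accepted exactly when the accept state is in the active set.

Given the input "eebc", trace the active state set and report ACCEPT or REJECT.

Answer: ACCEPT

Steps:
S₀ = ε-closure({0}) = {0,1,2,3,4,5,6,8,10}
'e' @ 1: {3,5,6,7,9,10,11,12}
'e' @ 2: {3,5,6,7,10,11,12}
'b' @ 3: {13,14}
'c' @ 4: {1,15}  (accept∈set)
final: {1,15}; accept 1 in set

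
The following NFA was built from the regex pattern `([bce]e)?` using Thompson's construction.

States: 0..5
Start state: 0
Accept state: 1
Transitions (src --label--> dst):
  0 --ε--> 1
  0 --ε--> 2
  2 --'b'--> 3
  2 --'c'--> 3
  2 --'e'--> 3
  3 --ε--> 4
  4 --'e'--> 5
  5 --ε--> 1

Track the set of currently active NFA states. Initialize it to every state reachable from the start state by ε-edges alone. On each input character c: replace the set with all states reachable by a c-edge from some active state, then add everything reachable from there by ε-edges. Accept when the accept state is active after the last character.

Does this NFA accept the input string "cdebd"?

Answer: REJECT

Trace:
S₀ = ε-closure({0}) = {0,1,2}
'c' @ 1: {3,4}
'd' @ 2: {}  — dead — no transitions
rest 'ebd' ignored (set empty)
final: {}; accept 1 not in set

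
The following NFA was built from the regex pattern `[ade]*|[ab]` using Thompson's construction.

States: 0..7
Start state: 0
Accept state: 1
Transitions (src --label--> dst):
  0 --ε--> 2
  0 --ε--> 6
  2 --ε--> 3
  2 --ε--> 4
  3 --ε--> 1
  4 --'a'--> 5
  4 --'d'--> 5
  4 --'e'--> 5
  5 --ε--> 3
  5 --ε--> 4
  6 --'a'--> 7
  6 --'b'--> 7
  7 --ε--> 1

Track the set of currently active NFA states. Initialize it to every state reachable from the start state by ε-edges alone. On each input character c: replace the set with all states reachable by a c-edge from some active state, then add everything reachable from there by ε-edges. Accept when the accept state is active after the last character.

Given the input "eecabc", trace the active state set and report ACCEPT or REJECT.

S₀ = ε-closure({0}) = {0,1,2,3,4,6}
'e' @ 1: {1,3,4,5}  ✓accept
'e' @ 2: {1,3,4,5}  ✓accept
'c' @ 3: {}  — dead — no transitions
rest 'abc' ignored (set empty)
after full input: {}  (accept=1 not in)

Answer: REJECT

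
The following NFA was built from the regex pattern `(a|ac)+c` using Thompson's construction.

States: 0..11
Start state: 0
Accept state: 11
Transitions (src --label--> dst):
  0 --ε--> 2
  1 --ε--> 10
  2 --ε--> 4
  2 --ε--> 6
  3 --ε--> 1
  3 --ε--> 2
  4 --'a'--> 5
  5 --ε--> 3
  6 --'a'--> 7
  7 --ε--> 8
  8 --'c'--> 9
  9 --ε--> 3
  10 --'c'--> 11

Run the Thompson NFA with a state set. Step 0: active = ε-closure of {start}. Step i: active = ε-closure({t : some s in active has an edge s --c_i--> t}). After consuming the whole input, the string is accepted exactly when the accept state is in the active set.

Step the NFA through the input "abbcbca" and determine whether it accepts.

Answer: REJECT

Derivation:
initial (ε-close {0}): {0,2,4,6}
'a' @ 1: {1,2,3,4,5,6,7,8,10}
'b' @ 2: {}  — dead — no transitions
rest 'bcbca' ignored (set empty)
final: {}; accept 11 not in set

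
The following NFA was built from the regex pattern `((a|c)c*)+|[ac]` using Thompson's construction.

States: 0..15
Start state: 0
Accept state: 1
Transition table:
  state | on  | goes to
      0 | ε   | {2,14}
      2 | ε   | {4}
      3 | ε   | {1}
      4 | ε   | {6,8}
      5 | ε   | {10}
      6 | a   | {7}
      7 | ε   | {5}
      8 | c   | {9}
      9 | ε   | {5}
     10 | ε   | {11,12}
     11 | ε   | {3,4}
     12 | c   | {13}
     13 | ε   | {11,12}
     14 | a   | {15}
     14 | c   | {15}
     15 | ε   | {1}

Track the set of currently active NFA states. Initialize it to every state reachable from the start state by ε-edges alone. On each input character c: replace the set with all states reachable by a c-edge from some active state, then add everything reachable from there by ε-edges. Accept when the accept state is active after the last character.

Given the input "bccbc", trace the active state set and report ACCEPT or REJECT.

Answer: REJECT

Trace:
initial (ε-close {0}): {0,2,4,6,8,14}
'b' @ 1: {}  — state set empty
rest 'ccbc' ignored (set empty)
end set {} — state 1 not in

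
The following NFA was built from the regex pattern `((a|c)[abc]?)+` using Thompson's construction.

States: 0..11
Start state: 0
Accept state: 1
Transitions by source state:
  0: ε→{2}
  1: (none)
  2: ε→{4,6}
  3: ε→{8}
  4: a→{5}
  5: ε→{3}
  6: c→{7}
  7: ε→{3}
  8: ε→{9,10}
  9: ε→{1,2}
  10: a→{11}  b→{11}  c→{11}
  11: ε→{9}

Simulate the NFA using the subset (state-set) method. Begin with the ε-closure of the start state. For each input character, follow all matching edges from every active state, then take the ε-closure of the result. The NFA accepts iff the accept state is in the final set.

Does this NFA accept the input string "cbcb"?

start: ε-closure({0}) = {0,2,4,6}
'c' @ 1: {1,2,3,4,6,7,8,9,10}  ✓accept
'b' @ 2: {1,2,4,6,9,11}  ✓accept
'c' @ 3: {1,2,3,4,6,7,8,9,10}  ✓accept
'b' @ 4: {1,2,4,6,9,11}  ✓accept
end set {1,2,4,6,9,11} — state 1 in

Answer: ACCEPT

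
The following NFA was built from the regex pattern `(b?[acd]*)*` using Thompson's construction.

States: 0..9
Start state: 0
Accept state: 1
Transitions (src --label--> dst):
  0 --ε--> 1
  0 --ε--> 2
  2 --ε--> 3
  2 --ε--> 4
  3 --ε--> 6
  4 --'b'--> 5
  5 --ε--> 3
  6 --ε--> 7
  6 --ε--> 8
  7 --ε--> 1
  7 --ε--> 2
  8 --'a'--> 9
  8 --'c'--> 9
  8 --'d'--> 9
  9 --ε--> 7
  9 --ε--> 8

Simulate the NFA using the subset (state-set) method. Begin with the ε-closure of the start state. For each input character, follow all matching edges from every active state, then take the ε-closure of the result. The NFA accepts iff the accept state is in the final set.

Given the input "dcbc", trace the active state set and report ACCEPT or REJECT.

initial (ε-close {0}): {0,1,2,3,4,6,7,8}
'd' @ 1: {1,2,3,4,6,7,8,9}  (accept∈set)
'c' @ 2: {1,2,3,4,6,7,8,9}  (accept∈set)
'b' @ 3: {1,2,3,4,5,6,7,8}  (accept∈set)
'c' @ 4: {1,2,3,4,6,7,8,9}  (accept∈set)
end set {1,2,3,4,6,7,8,9} — state 1 in

Answer: ACCEPT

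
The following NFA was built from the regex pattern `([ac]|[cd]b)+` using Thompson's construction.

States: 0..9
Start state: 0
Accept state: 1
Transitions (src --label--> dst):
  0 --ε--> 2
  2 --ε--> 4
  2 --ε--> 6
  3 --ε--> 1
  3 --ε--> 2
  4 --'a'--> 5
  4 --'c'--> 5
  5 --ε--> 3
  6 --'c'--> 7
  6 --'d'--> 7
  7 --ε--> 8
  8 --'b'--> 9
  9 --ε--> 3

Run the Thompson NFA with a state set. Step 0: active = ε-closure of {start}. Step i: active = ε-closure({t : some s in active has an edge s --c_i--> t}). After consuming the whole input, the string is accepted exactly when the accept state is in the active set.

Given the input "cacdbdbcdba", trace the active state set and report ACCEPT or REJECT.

initial (ε-close {0}): {0,2,4,6}
'c' @ 1: {1,2,3,4,5,6,7,8}  ✓accept
'a' @ 2: {1,2,3,4,5,6}  ✓accept
'c' @ 3: {1,2,3,4,5,6,7,8}  ✓accept
'd' @ 4: {7,8}
'b' @ 5: {1,2,3,4,6,9}  ✓accept
'd' @ 6: {7,8}
'b' @ 7: {1,2,3,4,6,9}  ✓accept
'c' @ 8: {1,2,3,4,5,6,7,8}  ✓accept
'd' @ 9: {7,8}
'b' @ 10: {1,2,3,4,6,9}  ✓accept
'a' @ 11: {1,2,3,4,5,6}  ✓accept
final: {1,2,3,4,5,6}; accept 1 in set

Answer: ACCEPT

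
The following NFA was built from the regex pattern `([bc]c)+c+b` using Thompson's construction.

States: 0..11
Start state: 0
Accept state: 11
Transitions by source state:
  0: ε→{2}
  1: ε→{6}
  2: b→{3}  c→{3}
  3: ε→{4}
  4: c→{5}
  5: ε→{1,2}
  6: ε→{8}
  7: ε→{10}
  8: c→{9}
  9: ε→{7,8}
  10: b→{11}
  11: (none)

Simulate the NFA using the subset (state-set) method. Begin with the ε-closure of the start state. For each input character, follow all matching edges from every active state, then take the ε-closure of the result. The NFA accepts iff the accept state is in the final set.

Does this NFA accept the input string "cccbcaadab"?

S₀ = ε-closure({0}) = {0,2}
'c' @ 1: {3,4}
'c' @ 2: {1,2,5,6,8}
'c' @ 3: {3,4,7,8,9,10}
'b' @ 4: {11}  (accept∈set)
'c' @ 5: {}  — dead — no transitions
rest 'aadab' ignored (set empty)
after full input: {}  (accept=11 not in)

Answer: REJECT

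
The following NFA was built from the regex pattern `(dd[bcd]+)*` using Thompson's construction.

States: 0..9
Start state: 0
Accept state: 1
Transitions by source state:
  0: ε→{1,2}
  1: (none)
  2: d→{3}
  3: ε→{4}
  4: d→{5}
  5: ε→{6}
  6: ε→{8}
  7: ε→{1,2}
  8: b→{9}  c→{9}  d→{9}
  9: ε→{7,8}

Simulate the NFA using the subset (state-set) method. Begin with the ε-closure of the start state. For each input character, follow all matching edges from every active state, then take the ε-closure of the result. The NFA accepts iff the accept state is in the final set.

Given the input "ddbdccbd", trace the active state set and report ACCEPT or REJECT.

Answer: ACCEPT

Trace:
initial (ε-close {0}): {0,1,2}
'd' @ 1: {3,4}
'd' @ 2: {5,6,8}
'b' @ 3: {1,2,7,8,9}  ✓accept
'd' @ 4: {1,2,3,4,7,8,9}  ✓accept
'c' @ 5: {1,2,7,8,9}  ✓accept
'c' @ 6: {1,2,7,8,9}  ✓accept
'b' @ 7: {1,2,7,8,9}  ✓accept
'd' @ 8: {1,2,3,4,7,8,9}  ✓accept
after full input: {1,2,3,4,7,8,9}  (accept=1 in)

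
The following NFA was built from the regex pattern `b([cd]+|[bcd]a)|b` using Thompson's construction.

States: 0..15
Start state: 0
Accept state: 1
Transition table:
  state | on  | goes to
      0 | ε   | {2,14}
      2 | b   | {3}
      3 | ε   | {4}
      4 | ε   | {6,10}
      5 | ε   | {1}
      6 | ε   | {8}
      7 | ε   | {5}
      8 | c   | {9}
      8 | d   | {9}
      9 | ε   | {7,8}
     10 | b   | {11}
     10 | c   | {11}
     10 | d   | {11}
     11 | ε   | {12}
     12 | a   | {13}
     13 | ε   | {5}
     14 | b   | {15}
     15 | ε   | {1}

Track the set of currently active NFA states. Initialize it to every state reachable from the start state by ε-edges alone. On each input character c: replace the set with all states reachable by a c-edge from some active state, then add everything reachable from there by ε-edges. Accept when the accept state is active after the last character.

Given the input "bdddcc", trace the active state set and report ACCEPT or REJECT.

initial (ε-close {0}): {0,2,14}
'b' @ 1: {1,3,4,6,8,10,15}  ✓accept
'd' @ 2: {1,5,7,8,9,11,12}  ✓accept
'd' @ 3: {1,5,7,8,9}  ✓accept
'd' @ 4: {1,5,7,8,9}  ✓accept
'c' @ 5: {1,5,7,8,9}  ✓accept
'c' @ 6: {1,5,7,8,9}  ✓accept
after full input: {1,5,7,8,9}  (accept=1 in)

Answer: ACCEPT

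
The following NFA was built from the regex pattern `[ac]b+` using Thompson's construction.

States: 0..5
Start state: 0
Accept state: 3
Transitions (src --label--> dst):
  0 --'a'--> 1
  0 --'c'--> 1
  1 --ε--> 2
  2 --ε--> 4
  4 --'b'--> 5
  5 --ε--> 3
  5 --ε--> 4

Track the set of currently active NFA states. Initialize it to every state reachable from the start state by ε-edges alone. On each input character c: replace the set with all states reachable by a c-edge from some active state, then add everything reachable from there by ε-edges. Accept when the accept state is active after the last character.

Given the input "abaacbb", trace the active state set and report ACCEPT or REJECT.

start: ε-closure({0}) = {0}
'a' @ 1: {1,2,4}
'b' @ 2: {3,4,5}  ✓accept
'a' @ 3: {}  — state set empty
rest 'acbb' ignored (set empty)
after full input: {}  (accept=3 not in)

Answer: REJECT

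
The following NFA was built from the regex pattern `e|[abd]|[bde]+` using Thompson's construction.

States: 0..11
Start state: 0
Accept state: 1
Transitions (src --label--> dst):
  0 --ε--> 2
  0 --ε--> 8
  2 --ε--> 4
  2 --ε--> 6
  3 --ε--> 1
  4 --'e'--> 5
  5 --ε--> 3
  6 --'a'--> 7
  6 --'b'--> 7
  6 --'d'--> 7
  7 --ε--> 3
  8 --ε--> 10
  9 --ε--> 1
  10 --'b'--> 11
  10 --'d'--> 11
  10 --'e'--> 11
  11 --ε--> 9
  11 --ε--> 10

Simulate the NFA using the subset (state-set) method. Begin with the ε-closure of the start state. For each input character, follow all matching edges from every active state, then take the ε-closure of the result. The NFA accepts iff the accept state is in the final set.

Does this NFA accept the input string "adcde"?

Answer: REJECT

Derivation:
start: ε-closure({0}) = {0,2,4,6,8,10}
'a' @ 1: {1,3,7}  (accept∈set)
'd' @ 2: {}  — state set empty
rest 'cde' ignored (set empty)
final: {}; accept 1 not in set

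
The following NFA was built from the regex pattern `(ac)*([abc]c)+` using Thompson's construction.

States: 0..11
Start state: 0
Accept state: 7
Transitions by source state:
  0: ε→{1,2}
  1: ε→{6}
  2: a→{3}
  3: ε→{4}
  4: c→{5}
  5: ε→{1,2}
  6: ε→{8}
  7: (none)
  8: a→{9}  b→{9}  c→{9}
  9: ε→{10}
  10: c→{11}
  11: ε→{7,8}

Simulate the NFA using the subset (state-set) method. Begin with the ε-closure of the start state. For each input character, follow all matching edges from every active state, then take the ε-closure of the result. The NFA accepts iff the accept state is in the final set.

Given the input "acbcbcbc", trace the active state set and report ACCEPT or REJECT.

Answer: ACCEPT

Derivation:
initial (ε-close {0}): {0,1,2,6,8}
'a' @ 1: {3,4,9,10}
'c' @ 2: {1,2,5,6,7,8,11}  (accept∈set)
'b' @ 3: {9,10}
'c' @ 4: {7,8,11}  (accept∈set)
'b' @ 5: {9,10}
'c' @ 6: {7,8,11}  (accept∈set)
'b' @ 7: {9,10}
'c' @ 8: {7,8,11}  (accept∈set)
end set {7,8,11} — state 7 in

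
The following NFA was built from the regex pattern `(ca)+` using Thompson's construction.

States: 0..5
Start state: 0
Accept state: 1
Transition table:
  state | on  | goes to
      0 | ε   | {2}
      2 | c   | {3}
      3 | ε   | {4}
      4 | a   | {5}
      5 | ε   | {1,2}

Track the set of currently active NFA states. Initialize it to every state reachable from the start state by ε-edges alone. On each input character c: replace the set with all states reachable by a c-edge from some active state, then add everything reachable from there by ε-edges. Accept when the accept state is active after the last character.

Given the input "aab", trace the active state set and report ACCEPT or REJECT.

Answer: REJECT

Steps:
S₀ = ε-closure({0}) = {0,2}
'a' @ 1: {}  — no active states
rest 'ab' ignored (set empty)
after full input: {}  (accept=1 not in)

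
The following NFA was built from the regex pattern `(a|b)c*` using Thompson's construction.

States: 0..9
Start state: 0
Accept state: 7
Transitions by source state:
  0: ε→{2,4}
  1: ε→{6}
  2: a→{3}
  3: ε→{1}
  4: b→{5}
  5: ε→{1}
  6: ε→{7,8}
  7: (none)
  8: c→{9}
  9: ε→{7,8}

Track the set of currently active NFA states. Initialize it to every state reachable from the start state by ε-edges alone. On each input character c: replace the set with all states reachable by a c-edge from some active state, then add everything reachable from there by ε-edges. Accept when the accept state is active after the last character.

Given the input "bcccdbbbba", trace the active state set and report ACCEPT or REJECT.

Answer: REJECT

Trace:
initial (ε-close {0}): {0,2,4}
'b' @ 1: {1,5,6,7,8}  ✓accept
'c' @ 2: {7,8,9}  ✓accept
'c' @ 3: {7,8,9}  ✓accept
'c' @ 4: {7,8,9}  ✓accept
'd' @ 5: {}  — no active states
rest 'bbbba' ignored (set empty)
after full input: {}  (accept=7 not in)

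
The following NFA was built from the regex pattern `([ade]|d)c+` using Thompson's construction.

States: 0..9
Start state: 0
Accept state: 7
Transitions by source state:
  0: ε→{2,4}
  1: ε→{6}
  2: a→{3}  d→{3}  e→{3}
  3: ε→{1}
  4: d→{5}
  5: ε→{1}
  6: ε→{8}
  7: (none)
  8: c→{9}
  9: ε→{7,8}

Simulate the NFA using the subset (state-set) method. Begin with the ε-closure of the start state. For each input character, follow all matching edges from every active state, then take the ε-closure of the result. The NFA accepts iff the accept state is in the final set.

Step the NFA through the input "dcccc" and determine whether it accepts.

start: ε-closure({0}) = {0,2,4}
'd' @ 1: {1,3,5,6,8}
'c' @ 2: {7,8,9}  [accepting]
'c' @ 3: {7,8,9}  [accepting]
'c' @ 4: {7,8,9}  [accepting]
'c' @ 5: {7,8,9}  [accepting]
after full input: {7,8,9}  (accept=7 in)

Answer: ACCEPT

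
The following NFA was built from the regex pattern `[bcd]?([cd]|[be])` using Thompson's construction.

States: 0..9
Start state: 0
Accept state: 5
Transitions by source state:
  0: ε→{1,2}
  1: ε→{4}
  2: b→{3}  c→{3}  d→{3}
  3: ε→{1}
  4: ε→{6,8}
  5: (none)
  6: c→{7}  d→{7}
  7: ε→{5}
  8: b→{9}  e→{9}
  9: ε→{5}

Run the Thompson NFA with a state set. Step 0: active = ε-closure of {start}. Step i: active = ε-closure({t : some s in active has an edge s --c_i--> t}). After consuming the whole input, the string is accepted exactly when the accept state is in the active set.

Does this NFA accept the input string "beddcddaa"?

initial (ε-close {0}): {0,1,2,4,6,8}
'b' @ 1: {1,3,4,5,6,8,9}  ✓accept
'e' @ 2: {5,9}  ✓accept
'd' @ 3: {}  — dead — no transitions
rest 'dcddaa' ignored (set empty)
final: {}; accept 5 not in set

Answer: REJECT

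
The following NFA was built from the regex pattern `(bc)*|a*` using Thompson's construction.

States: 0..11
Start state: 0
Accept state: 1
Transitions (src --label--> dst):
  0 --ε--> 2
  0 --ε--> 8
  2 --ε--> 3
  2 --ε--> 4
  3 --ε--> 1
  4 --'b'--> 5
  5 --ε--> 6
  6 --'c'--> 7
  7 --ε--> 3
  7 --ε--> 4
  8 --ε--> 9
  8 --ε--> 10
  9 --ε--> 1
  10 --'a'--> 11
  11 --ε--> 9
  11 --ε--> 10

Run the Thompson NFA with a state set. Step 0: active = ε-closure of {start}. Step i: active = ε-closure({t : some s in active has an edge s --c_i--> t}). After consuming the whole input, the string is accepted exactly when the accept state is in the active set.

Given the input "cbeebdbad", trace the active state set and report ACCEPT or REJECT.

S₀ = ε-closure({0}) = {0,1,2,3,4,8,9,10}
'c' @ 1: {}  — state set empty
rest 'beebdbad' ignored (set empty)
final: {}; accept 1 not in set

Answer: REJECT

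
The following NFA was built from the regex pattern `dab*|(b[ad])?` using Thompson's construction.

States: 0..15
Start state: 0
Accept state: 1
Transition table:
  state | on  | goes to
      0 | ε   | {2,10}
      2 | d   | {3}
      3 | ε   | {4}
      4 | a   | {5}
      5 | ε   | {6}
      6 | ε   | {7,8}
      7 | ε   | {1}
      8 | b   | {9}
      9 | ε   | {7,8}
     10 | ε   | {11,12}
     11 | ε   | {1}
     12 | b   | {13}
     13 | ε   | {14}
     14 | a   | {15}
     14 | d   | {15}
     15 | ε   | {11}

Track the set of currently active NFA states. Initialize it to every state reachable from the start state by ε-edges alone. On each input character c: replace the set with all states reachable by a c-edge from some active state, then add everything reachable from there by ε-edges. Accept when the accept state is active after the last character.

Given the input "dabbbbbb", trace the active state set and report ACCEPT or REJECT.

Answer: ACCEPT

Trace:
S₀ = ε-closure({0}) = {0,1,2,10,11,12}
'd' @ 1: {3,4}
'a' @ 2: {1,5,6,7,8}  [accepting]
'b' @ 3: {1,7,8,9}  [accepting]
'b' @ 4: {1,7,8,9}  [accepting]
'b' @ 5: {1,7,8,9}  [accepting]
'b' @ 6: {1,7,8,9}  [accepting]
'b' @ 7: {1,7,8,9}  [accepting]
'b' @ 8: {1,7,8,9}  [accepting]
end set {1,7,8,9} — state 1 in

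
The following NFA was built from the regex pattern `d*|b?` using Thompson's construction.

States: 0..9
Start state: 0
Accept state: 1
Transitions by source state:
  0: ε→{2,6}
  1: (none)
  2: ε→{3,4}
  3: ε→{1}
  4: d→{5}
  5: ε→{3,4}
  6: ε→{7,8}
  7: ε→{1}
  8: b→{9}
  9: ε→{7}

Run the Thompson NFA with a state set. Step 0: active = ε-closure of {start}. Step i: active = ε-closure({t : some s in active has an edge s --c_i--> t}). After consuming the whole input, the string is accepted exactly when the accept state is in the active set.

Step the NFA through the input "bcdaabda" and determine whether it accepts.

initial (ε-close {0}): {0,1,2,3,4,6,7,8}
'b' @ 1: {1,7,9}  [accepting]
'c' @ 2: {}  — dead — no transitions
rest 'daabda' ignored (set empty)
after full input: {}  (accept=1 not in)

Answer: REJECT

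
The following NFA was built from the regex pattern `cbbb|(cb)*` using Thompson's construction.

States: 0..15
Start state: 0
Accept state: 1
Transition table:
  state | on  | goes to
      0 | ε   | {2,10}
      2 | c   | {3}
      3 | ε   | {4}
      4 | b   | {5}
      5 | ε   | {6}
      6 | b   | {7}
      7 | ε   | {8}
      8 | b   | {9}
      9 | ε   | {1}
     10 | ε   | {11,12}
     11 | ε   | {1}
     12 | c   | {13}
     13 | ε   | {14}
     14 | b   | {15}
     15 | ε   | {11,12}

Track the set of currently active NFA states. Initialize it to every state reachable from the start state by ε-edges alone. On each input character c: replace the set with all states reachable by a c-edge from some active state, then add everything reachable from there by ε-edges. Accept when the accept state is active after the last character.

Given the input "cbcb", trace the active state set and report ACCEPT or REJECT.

start: ε-closure({0}) = {0,1,2,10,11,12}
'c' @ 1: {3,4,13,14}
'b' @ 2: {1,5,6,11,12,15}  ✓accept
'c' @ 3: {13,14}
'b' @ 4: {1,11,12,15}  ✓accept
end set {1,11,12,15} — state 1 in

Answer: ACCEPT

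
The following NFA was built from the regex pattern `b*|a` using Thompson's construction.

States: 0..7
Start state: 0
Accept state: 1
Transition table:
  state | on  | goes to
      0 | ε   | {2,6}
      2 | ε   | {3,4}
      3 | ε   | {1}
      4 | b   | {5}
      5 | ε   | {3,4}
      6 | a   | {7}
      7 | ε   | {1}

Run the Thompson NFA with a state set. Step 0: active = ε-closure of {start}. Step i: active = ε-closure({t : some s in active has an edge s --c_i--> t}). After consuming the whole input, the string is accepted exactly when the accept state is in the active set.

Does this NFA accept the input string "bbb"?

Answer: ACCEPT

Derivation:
initial (ε-close {0}): {0,1,2,3,4,6}
'b' @ 1: {1,3,4,5}  (accept∈set)
'b' @ 2: {1,3,4,5}  (accept∈set)
'b' @ 3: {1,3,4,5}  (accept∈set)
end set {1,3,4,5} — state 1 in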